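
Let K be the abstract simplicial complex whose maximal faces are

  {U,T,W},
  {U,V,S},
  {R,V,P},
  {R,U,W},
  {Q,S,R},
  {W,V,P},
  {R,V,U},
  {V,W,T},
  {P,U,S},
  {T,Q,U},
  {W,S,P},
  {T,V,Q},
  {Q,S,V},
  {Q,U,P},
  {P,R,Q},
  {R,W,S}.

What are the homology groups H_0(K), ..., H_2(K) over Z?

H_0 ≅ Z,  H_1 ≅ Z^2,  H_2 ≅ Z.

Take the total order P < Q < R < S < T < U < V < W on the vertex set. Then K (dimension 2) consists of the simplices:

  0-simplices (8): P, Q, R, S, T, U, V, W
  1-simplices (24): PQ, PR, PS, PU, PV, PW, QR, QS, QT, QU, QV, RS, RU, RV, RW, SU, SV, SW, TU, TV, TW, UV, UW, VW
  2-simplices (16): PQR, PQU, PRV, PSU, PSW, PVW, QRS, QSV, QTU, QTV, RSW, RUV, RUW, SUV, TUW, TVW

giving chain groups C_0 ≅ Z^8, C_1 ≅ Z^24, C_2 ≅ Z^16.

∂_1: C_1 → C_0 maps an edge to its endpoints' difference, ∂[p,q] = q − p. For instance
  ∂QT = T − Q.
The 8×24 boundary matrix has rank 7 and Smith normal form diag(1,1,1,1,1,1,1).

Boundary ∂_2: C_2 → C_1 sends each 2-simplex [p,q,r] to [q,r] − [p,r] + [p,q]. For instance
  ∂PQU = QU − PU + PQ,
  ∂QSV = SV − QV + QS.
The resulting 24×16 matrix has rank 15, and its Smith normal form has invariant factors (1,1,1,1,1,1,1,1,1,1,1,1,1,1,1).

From H_k ≅ ker(∂_k) / im(∂_{k+1}) we obtain:

  H_0: rank C_0 − rank ∂_1 = 8 − 7 = 1, and the invariant factors of ∂_1 are all 1, so H_0 ≅ Z.
  H_1: rank ker ∂_1 − rank ∂_2 = (24 − 7) − 15 = 2, and the invariant factors of ∂_2 are all 1, so H_1 ≅ Z^2.
  H_2: rank ker ∂_2 − rank ∂_3 = (16 − 15) − 0 = 1, and there is no ∂_3, so H_2 ≅ Z.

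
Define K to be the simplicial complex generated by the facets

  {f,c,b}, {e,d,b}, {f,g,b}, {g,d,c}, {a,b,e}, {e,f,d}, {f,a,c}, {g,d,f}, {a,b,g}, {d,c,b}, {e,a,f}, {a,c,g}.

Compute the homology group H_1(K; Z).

Fix the vertex order a < b < c < d < e < f < g and write every simplex with vertices in increasing order. Then dim K = 2 and the simplices of K are:

  0-simplices (7): a, b, c, d, e, f, g
  1-simplices (18): ab, ac, ae, af, ag, bc, bd, be, bf, bg, cd, cf, cg, de, df, dg, ef, fg
  2-simplices (12): abe, abg, acf, acg, aef, bcd, bcf, bde, bfg, cdg, def, dfg

Hence C_0 ≅ Z^7, C_1 ≅ Z^18, C_2 ≅ Z^12.

Boundary ∂_1: C_1 → C_0 maps an edge to its endpoints' difference, ∂[p,q] = q − p. For instance
  ∂bd = d − b.
The 7×18 boundary matrix has rank 6 and Smith normal form diag(1,1,1,1,1,1).

Boundary ∂_2: C_2 → C_1 acts by ∂[p,q,r] = [q,r] − [p,r] + [p,q]. For instance
  ∂dfg = fg − dg + df,
  ∂def = ef − df + de.
The resulting 18×12 matrix has rank 12, and its Smith normal form has invariant factors (1,1,1,1,1,1,1,1,1,1,1,2).

From H_k ≅ ker(∂_k) / im(∂_{k+1}) we obtain:

  H_1: rank ker ∂_1 − rank ∂_2 = (18 − 6) − 12 = 0, and ∂_2 has invariant factor 2 > 1, so H_1 = Z_2.

H_1 = Z_2.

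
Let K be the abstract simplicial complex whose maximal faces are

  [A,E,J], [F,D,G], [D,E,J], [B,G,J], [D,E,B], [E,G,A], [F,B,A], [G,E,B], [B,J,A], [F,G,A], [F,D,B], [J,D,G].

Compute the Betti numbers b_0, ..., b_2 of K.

b_0 = 1, b_1 = 0, b_2 = 0.

Take the total order A < B < D < E < F < G < J on the vertex set. Then K (dimension 2) consists of the simplices:

  0-simplices (7): A, B, D, E, F, G, J
  1-simplices (18): AB, AE, AF, AG, AJ, BD, BE, BF, BG, BJ, DE, DF, DG, DJ, EG, EJ, FG, GJ
  2-simplices (12): ABF, ABJ, AEG, AEJ, AFG, BDE, BDF, BEG, BGJ, DEJ, DFG, DGJ

Hence C_0 ≅ Z^7, C_1 ≅ Z^18, C_2 ≅ Z^12.

∂_1: C_1 → C_0 is given by ∂[p,q] = [q] − [p].
The 7×18 boundary matrix has rank 6 and Smith normal form diag(1,1,1,1,1,1).

The boundary map ∂_2: C_2 → C_1 sends each 2-simplex [p,q,r] to [q,r] − [p,r] + [p,q]. For instance
  ∂DGJ = GJ − DJ + DG,
  ∂BDE = DE − BE + BD.
The resulting 18×12 matrix has rank 12, and its Smith normal form has invariant factors (1,1,1,1,1,1,1,1,1,1,1,2).

Computing H_k = (kernel of ∂_k) / (image of ∂_{k+1}):

  H_0: rank C_0 − rank ∂_1 = 7 − 6 = 1, and the invariant factors of ∂_1 are all 1, so H_0 ≅ Z.
  H_1: rank ker ∂_1 − rank ∂_2 = (18 − 6) − 12 = 0, and ∂_2 has invariant factor 2 > 1, so H_1 ≅ Z/2Z.
  H_2: rank ker ∂_2 − rank ∂_3 = (12 − 12) − 0 = 0, and there is no ∂_3, so H_2 ≅ 0.

As a check, the Euler characteristic is 7 − 18 + 12 = 1, which agrees with 1 − 0 + 0 = 1.

Hence the Betti numbers are b_0 = 1, b_1 = 0, b_2 = 0.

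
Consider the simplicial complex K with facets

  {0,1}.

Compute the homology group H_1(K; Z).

Take the total order 0 < 1 on the vertex set. Then K (dimension 1) consists of the simplices:

  0-simplices (2): [0], [1]
  1-simplices (1): [0,1]

Hence C_0 ≅ Z^2, C_1 ≅ Z^1.

∂_1: C_1 → C_0 maps an edge to its endpoints' difference, ∂[p,q] = q − p.
As a 2×1 matrix over Z this has rank 1, with invariant factors (1).

From H_k ≅ ker(∂_k) / im(∂_{k+1}) we obtain:

  H_1: rank ker ∂_1 − rank ∂_2 = (1 − 1) − 0 = 0, and there is no ∂_2, so H_1 ≅ 0.

(K is a triangulation of the 1-simplex.)

H_1 = 0.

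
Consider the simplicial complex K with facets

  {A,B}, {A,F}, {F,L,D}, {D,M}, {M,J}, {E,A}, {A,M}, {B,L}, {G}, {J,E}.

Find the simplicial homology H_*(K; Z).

H_0 = Z^2,  H_1 = Z^3,  H_2 = 0.

Fix the vertex order A < B < D < E < F < G < J < L < M and write every simplex with vertices in increasing order. Then dim K = 2 and the simplices of K are:

  0-simplices (9): A, B, D, E, F, G, J, L, M
  1-simplices (11): AB, AE, AF, AM, BL, DF, DL, DM, EJ, FL, JM
  2-simplices (1): DFL

Hence C_0 ≅ Z^9, C_1 ≅ Z^11, C_2 ≅ Z^1.

Boundary ∂_1: C_1 → C_0 sends each edge [p,q] (with p < q) to q − p. For instance
  ∂DL = L − D.
This gives a 9×11 integer matrix of rank 7; reducing to Smith normal form yields diagonal entries (1,1,1,1,1,1,1).

The boundary map ∂_2: C_2 → C_1 sends each 2-simplex [p,q,r] to [q,r] − [p,r] + [p,q]. For instance
  ∂DFL = FL − DL + DF.
The 11×1 boundary matrix has rank 1 and Smith normal form diag(1).

Computing H_k = (kernel of ∂_k) / (image of ∂_{k+1}):

  H_0: rank C_0 − rank ∂_1 = 9 − 7 = 2, and the invariant factors of ∂_1 are all 1, so H_0 = Z^2.
  H_1: rank ker ∂_1 − rank ∂_2 = (11 − 7) − 1 = 3, and the invariant factors of ∂_2 are all 1, so H_1 = Z^3.
  H_2: rank ker ∂_2 − rank ∂_3 = (1 − 1) − 0 = 0, and there is no ∂_3, so H_2 = 0.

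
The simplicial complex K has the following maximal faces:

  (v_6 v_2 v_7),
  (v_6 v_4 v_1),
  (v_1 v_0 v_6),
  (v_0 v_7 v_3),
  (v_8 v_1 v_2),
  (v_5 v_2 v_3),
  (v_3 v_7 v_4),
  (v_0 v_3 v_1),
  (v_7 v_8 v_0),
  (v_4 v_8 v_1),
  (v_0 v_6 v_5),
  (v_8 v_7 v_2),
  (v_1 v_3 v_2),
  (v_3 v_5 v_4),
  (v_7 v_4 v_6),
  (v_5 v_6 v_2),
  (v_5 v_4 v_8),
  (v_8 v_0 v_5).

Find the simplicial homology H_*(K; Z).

H_0 ≅ Z,  H_1 ≅ Z^2,  H_2 ≅ Z.

K has 9 vertices, 27 edges, 18 triangles.
rank ∂_0 = 0, rank ∂_1 = 8 ⇒ b_0 = 9 − 0 − 8 = 1; all invariant factors of ∂_1 are 1 so no torsion. So H_0 = Z.
rank ∂_1 = 8, rank ∂_2 = 17 ⇒ b_1 = 27 − 8 − 17 = 2; all invariant factors of ∂_2 are 1 so no torsion. So H_1 = Z^2.
rank ∂_2 = 17, rank ∂_3 = 0 ⇒ b_2 = 18 − 17 − 0 = 1. So H_2 = Z.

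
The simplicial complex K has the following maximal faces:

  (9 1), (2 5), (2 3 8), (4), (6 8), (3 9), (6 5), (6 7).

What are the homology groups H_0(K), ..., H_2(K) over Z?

H_0 = Z^2,  H_1 = Z,  H_2 = 0.

We work with the vertex ordering 1 < 2 < 3 < 4 < 5 < 6 < 7 < 8 < 9. The simplices of K, each written with vertices in increasing order, are:

  0-simplices (9): [1], [2], [3], [4], [5], [6], [7], [8], [9]
  1-simplices (9): [1,9], [2,3], [2,5], [2,8], [3,8], [3,9], [5,6], [6,7], [6,8]
  2-simplices (1): [2,3,8]

Hence C_0 ≅ Z^9, C_1 ≅ Z^9, C_2 ≅ Z^1.

Boundary ∂_1: C_1 → C_0 is given by ∂[p,q] = [q] − [p]. For instance
  ∂[2,8] = [8] − [2].
This gives a 9×9 integer matrix of rank 7; reducing to Smith normal form yields diagonal entries (1,1,1,1,1,1,1).

Boundary ∂_2: C_2 → C_1 acts by ∂[p,q,r] = [q,r] − [p,r] + [p,q]. For instance
  ∂[2,3,8] = [3,8] − [2,8] + [2,3].
As a 9×1 matrix over Z this has rank 1, with invariant factors (1).

Computing H_k = (kernel of ∂_k) / (image of ∂_{k+1}):

  H_0: rank C_0 − rank ∂_1 = 9 − 7 = 2, and the invariant factors of ∂_1 are all 1, so H_0 = Z^2.
  H_1: rank ker ∂_1 − rank ∂_2 = (9 − 7) − 1 = 1, and the invariant factors of ∂_2 are all 1, so H_1 = Z.
  H_2: rank ker ∂_2 − rank ∂_3 = (1 − 1) − 0 = 0, and there is no ∂_3, so H_2 = 0.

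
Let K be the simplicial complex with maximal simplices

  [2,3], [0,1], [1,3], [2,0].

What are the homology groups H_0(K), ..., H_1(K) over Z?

H_0 = Z,  H_1 = Z.

Take the total order 0 < 1 < 2 < 3 on the vertex set. Then K (dimension 1) consists of the simplices:

  0-simplices (4): [0], [1], [2], [3]
  1-simplices (4): [0,1], [0,2], [1,3], [2,3]

Hence C_0 ≅ Z^4, C_1 ≅ Z^4.

Boundary ∂_1: C_1 → C_0 sends each edge [p,q] (with p < q) to q − p.
The resulting 4×4 matrix has rank 3, and its Smith normal form has invariant factors (1,1,1).

From H_k ≅ ker(∂_k) / im(∂_{k+1}) we obtain:

  H_0: rank C_0 − rank ∂_1 = 4 − 3 = 1, and the invariant factors of ∂_1 are all 1, so H_0 ≅ Z.
  H_1: rank ker ∂_1 − rank ∂_2 = (4 − 3) − 0 = 1, and there is no ∂_2, so H_1 ≅ Z.

As a check, the Euler characteristic is 4 − 4 = 0, which agrees with 1 − 1 = 0.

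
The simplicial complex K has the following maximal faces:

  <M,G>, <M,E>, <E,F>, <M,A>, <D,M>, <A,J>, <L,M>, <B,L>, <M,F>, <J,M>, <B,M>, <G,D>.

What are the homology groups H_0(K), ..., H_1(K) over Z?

We work with the vertex ordering A < B < D < E < F < G < J < L < M. The simplices of K, each written with vertices in increasing order, are:

  0-simplices (9): A, B, D, E, F, G, J, L, M
  1-simplices (12): AJ, AM, BL, BM, DG, DM, EF, EM, FM, GM, JM, LM

Hence C_0 ≅ Z^9, C_1 ≅ Z^12.

The boundary map ∂_1: C_1 → C_0 sends each edge [p,q] (with p < q) to q − p. For instance
  ∂DM = M − D.
As a 9×12 matrix over Z this has rank 8, with invariant factors (1,1,1,1,1,1,1,1).

Computing H_k = (kernel of ∂_k) / (image of ∂_{k+1}):

  H_0: rank C_0 − rank ∂_1 = 9 − 8 = 1, and the invariant factors of ∂_1 are all 1, so H_0 ≅ Z.
  H_1: rank ker ∂_1 − rank ∂_2 = (12 − 8) − 0 = 4, and there is no ∂_2, so H_1 ≅ Z^4.

H_0 = Z,  H_1 = Z^4.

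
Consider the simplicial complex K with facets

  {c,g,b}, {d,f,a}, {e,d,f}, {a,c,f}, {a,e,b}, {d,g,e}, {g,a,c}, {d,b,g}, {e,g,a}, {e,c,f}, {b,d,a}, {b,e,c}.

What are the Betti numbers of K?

Take the total order a < b < c < d < e < f < g on the vertex set. Then K (dimension 2) consists of the simplices:

  0-simplices (7): a, b, c, d, e, f, g
  1-simplices (18): ab, ac, ad, ae, af, ag, bc, bd, be, bg, ce, cf, cg, de, df, dg, ef, eg
  2-simplices (12): abd, abe, acf, acg, adf, aeg, bce, bcg, bdg, cef, def, deg

giving chain groups C_0 ≅ Z^7, C_1 ≅ Z^18, C_2 ≅ Z^12.

∂_1: C_1 → C_0 sends each edge [p,q] (with p < q) to q − p.
The 7×18 boundary matrix has rank 6 and Smith normal form diag(1,1,1,1,1,1).

∂_2: C_2 → C_1 sends each 2-simplex [p,q,r] to [q,r] − [p,r] + [p,q]. For instance
  ∂def = ef − df + de,
  ∂cef = ef − cf + ce.
This gives a 18×12 integer matrix of rank 12; reducing to Smith normal form yields diagonal entries (1,1,1,1,1,1,1,1,1,1,1,2).

Reading off H_k = ker ∂_k / im ∂_{k+1}:

  H_0: rank C_0 − rank ∂_1 = 7 − 6 = 1, and the invariant factors of ∂_1 are all 1, so H_0 ≅ Z.
  H_1: rank ker ∂_1 − rank ∂_2 = (18 − 6) − 12 = 0, and ∂_2 has invariant factor 2 > 1, so H_1 ≅ Z/2.
  H_2: rank ker ∂_2 − rank ∂_3 = (12 − 12) − 0 = 0, and there is no ∂_3, so H_2 ≅ 0.

Hence the Betti numbers are b_0 = 1, b_1 = 0, b_2 = 0.

b_0 = 1, b_1 = 0, b_2 = 0.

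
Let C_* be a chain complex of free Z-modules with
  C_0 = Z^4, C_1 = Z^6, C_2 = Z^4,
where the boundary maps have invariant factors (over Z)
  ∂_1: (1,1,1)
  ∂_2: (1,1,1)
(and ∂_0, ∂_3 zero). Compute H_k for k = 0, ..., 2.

H_0 = Z,  H_1 = 0,  H_2 = Z.

H_0: b_0 = 4 − 0 − 3 = 1; torsion from ∂_1 factors > 1: none. So H_0 = Z.
H_1: b_1 = 6 − 3 − 3 = 0; torsion from ∂_2 factors > 1: none. So H_1 = 0.
H_2: b_2 = 4 − 3 − 0 = 1; torsion from ∂_3 factors > 1: none. So H_2 = Z.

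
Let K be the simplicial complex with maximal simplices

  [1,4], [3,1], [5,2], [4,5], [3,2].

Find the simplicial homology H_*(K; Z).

H_0 ≅ Z,  H_1 ≅ Z.

We work with the vertex ordering 1 < 2 < 3 < 4 < 5. The simplices of K, each written with vertices in increasing order, are:

  0-simplices (5): [1], [2], [3], [4], [5]
  1-simplices (5): [1,3], [1,4], [2,3], [2,5], [4,5]

Hence C_0 ≅ Z^5, C_1 ≅ Z^5.

Boundary ∂_1: C_1 → C_0 sends each edge [p,q] (with p < q) to q − p. For instance
  ∂[4,5] = [5] − [4].
This gives a 5×5 integer matrix of rank 4; reducing to Smith normal form yields diagonal entries (1,1,1,1).

Reading off H_k = ker ∂_k / im ∂_{k+1}:

  H_0: rank C_0 − rank ∂_1 = 5 − 4 = 1, and the invariant factors of ∂_1 are all 1, so H_0 ≅ Z.
  H_1: rank ker ∂_1 − rank ∂_2 = (5 − 4) − 0 = 1, and there is no ∂_2, so H_1 ≅ Z.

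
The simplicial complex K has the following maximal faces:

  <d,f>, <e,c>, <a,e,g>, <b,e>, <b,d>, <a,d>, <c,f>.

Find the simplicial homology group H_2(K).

H_2 = 0.

K has 7 vertices, 9 edges, 1 triangle.
rank ∂_2 = 1, rank ∂_3 = 0 ⇒ b_2 = 1 − 1 − 0 = 0. So H_2 = 0.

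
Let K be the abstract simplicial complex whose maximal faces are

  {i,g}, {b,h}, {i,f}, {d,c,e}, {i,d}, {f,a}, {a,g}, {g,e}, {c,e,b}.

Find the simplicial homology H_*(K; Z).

We work with the vertex ordering a < b < c < d < e < f < g < h < i. The simplices of K, each written with vertices in increasing order, are:

  0-simplices (9): a, b, c, d, e, f, g, h, i
  1-simplices (12): af, ag, bc, be, bh, cd, ce, de, di, eg, fi, gi
  2-simplices (2): bce, cde

giving chain groups C_0 ≅ Z^9, C_1 ≅ Z^12, C_2 ≅ Z^2.

Boundary ∂_1: C_1 → C_0 maps an edge to its endpoints' difference, ∂[p,q] = q − p. For instance
  ∂eg = g − e.
The 9×12 boundary matrix has rank 8 and Smith normal form diag(1,1,1,1,1,1,1,1).

∂_2: C_2 → C_1 maps a triangle to the signed sum of its edges. For instance
  ∂cde = de − ce + cd,
  ∂bce = ce − be + bc.
This gives a 12×2 integer matrix of rank 2; reducing to Smith normal form yields diagonal entries (1,1).

Computing H_k = (kernel of ∂_k) / (image of ∂_{k+1}):

  H_0: rank C_0 − rank ∂_1 = 9 − 8 = 1, and the invariant factors of ∂_1 are all 1, so H_0 = Z.
  H_1: rank ker ∂_1 − rank ∂_2 = (12 − 8) − 2 = 2, and the invariant factors of ∂_2 are all 1, so H_1 = Z^2.
  H_2: rank ker ∂_2 − rank ∂_3 = (2 − 2) − 0 = 0, and there is no ∂_3, so H_2 = 0.

H_0 = Z,  H_1 = Z^2,  H_2 = 0.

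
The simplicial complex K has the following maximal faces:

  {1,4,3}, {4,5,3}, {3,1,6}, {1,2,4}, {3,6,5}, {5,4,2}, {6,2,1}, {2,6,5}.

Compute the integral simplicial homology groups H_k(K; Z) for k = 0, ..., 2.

K has 6 vertices, 12 edges, 8 triangles.
rank ∂_0 = 0, rank ∂_1 = 5 ⇒ b_0 = 6 − 0 − 5 = 1; all invariant factors of ∂_1 are 1 so no torsion. So H_0 ≅ Z.
rank ∂_1 = 5, rank ∂_2 = 7 ⇒ b_1 = 12 − 5 − 7 = 0; all invariant factors of ∂_2 are 1 so no torsion. So H_1 ≅ 0.
rank ∂_2 = 7, rank ∂_3 = 0 ⇒ b_2 = 8 − 7 − 0 = 1. So H_2 ≅ Z.

H_0 = Z,  H_1 = 0,  H_2 = Z.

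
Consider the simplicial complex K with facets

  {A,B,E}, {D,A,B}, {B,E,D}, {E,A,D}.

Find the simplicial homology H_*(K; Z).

Take the total order A < B < D < E on the vertex set. Then K (dimension 2) consists of the simplices:

  0-simplices (4): A, B, D, E
  1-simplices (6): AB, AD, AE, BD, BE, DE
  2-simplices (4): ABD, ABE, ADE, BDE

giving chain groups C_0 ≅ Z^4, C_1 ≅ Z^6, C_2 ≅ Z^4.

∂_1: C_1 → C_0 sends each edge [p,q] (with p < q) to q − p.
The resulting 4×6 matrix has rank 3, and its Smith normal form has invariant factors (1,1,1).

The boundary map ∂_2: C_2 → C_1 sends each 2-simplex [p,q,r] to [q,r] − [p,r] + [p,q]. For instance
  ∂BDE = DE − BE + BD,
  ∂ABD = BD − AD + AB.
As a 6×4 matrix over Z this has rank 3, with invariant factors (1,1,1).

Computing H_k = (kernel of ∂_k) / (image of ∂_{k+1}):

  H_0: rank C_0 − rank ∂_1 = 4 − 3 = 1, and the invariant factors of ∂_1 are all 1, so H_0 = Z.
  H_1: rank ker ∂_1 − rank ∂_2 = (6 − 3) − 3 = 0, and the invariant factors of ∂_2 are all 1, so H_1 = 0.
  H_2: rank ker ∂_2 − rank ∂_3 = (4 − 3) − 0 = 1, and there is no ∂_3, so H_2 = Z.

H_0 ≅ Z,  H_1 = 0,  H_2 ≅ Z.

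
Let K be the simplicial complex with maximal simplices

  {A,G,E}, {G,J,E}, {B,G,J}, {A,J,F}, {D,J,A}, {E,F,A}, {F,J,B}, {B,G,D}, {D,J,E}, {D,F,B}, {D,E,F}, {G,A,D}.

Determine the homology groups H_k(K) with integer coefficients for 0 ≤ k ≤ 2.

H_0 ≅ Z,  H_1 ≅ Z/2,  H_2 = 0.

Take the total order A < B < D < E < F < G < J on the vertex set. Then K (dimension 2) consists of the simplices:

  0-simplices (7): A, B, D, E, F, G, J
  1-simplices (18): AD, AE, AF, AG, AJ, BD, BF, BG, BJ, DE, DF, DG, DJ, EF, EG, EJ, FJ, GJ
  2-simplices (12): ADG, ADJ, AEF, AEG, AFJ, BDF, BDG, BFJ, BGJ, DEF, DEJ, EGJ

giving chain groups C_0 ≅ Z^7, C_1 ≅ Z^18, C_2 ≅ Z^12.

The boundary map ∂_1: C_1 → C_0 sends each edge [p,q] (with p < q) to q − p. For instance
  ∂EG = G − E.
The 7×18 boundary matrix has rank 6 and Smith normal form diag(1,1,1,1,1,1).

The boundary map ∂_2: C_2 → C_1 acts by ∂[p,q,r] = [q,r] − [p,r] + [p,q]. For instance
  ∂ADG = DG − AG + AD,
  ∂BGJ = GJ − BJ + BG.
The resulting 18×12 matrix has rank 12, and its Smith normal form has invariant factors (1,1,1,1,1,1,1,1,1,1,1,2).

Now H_k = ker ∂_k / im ∂_{k+1}, so:

  H_0: rank C_0 − rank ∂_1 = 7 − 6 = 1, and the invariant factors of ∂_1 are all 1, so H_0 = Z.
  H_1: rank ker ∂_1 − rank ∂_2 = (18 − 6) − 12 = 0, and ∂_2 has invariant factor 2 > 1, so H_1 = Z/2.
  H_2: rank ker ∂_2 − rank ∂_3 = (12 − 12) − 0 = 0, and there is no ∂_3, so H_2 = 0.

(K is a triangulation of the real projective plane RP^2.)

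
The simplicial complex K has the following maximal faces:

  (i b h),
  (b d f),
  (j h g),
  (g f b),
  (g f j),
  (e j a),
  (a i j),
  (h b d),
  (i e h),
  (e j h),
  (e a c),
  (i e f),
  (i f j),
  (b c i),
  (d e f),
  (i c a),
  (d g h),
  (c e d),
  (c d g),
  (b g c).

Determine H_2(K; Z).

H_2 ≅ 0.

Take the total order a < b < c < d < e < f < g < h < i < j on the vertex set. Then K (dimension 2) consists of the simplices:

  0-simplices (10): a, b, c, d, e, f, g, h, i, j
  1-simplices (30): ac, ae, ai, aj, bc, bd, bf, bg, bh, bi, cd, ce, cg, ci, de, df, dg, dh, ef, eh, ei, ej, fg, fi, fj, gh, gj, hi, hj, ij
  2-simplices (20): ace, aci, aej, aij, bcg, bci, bdf, bdh, bfg, bhi, cde, cdg, def, dgh, efi, ehi, ehj, fgj, fij, ghj

so the chain groups are C_0 ≅ Z^10, C_1 ≅ Z^30, C_2 ≅ Z^20.

Boundary ∂_1: C_1 → C_0 maps an edge to its endpoints' difference, ∂[p,q] = q − p.
As a 10×30 matrix over Z this has rank 9, with invariant factors (1,1,1,1,1,1,1,1,1).

∂_2: C_2 → C_1 sends each 2-simplex [p,q,r] to [q,r] − [p,r] + [p,q]. For instance
  ∂ace = ce − ae + ac,
  ∂ehj = hj − ej + eh.
The resulting 30×20 matrix has rank 20, and its Smith normal form has invariant factors (1,1,1,1,1,1,1,1,1,1,1,1,1,1,1,1,1,1,1,2).

Now H_k = ker ∂_k / im ∂_{k+1}, so:

  H_2: rank ker ∂_2 − rank ∂_3 = (20 − 20) − 0 = 0, and there is no ∂_3, so H_2 ≅ 0.

(K is a triangulation of the Klein bottle.)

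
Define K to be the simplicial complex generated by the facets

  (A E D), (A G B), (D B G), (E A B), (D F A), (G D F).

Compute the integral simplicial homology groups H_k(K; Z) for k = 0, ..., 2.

H_0 = Z,  H_1 = Z,  H_2 = 0.

We work with the vertex ordering A < B < D < E < F < G. The simplices of K, each written with vertices in increasing order, are:

  0-simplices (6): A, B, D, E, F, G
  1-simplices (12): AB, AD, AE, AF, AG, BD, BE, BG, DE, DF, DG, FG
  2-simplices (6): ABE, ABG, ADE, ADF, BDG, DFG

Hence C_0 ≅ Z^6, C_1 ≅ Z^12, C_2 ≅ Z^6.

The boundary map ∂_1: C_1 → C_0 sends each edge [p,q] (with p < q) to q − p. For instance
  ∂BE = E − B.
As a 6×12 matrix over Z this has rank 5, with invariant factors (1,1,1,1,1).

∂_2: C_2 → C_1 sends each 2-simplex [p,q,r] to [q,r] − [p,r] + [p,q]. For instance
  ∂ADE = DE − AE + AD,
  ∂ABG = BG − AG + AB.
As a 12×6 matrix over Z this has rank 6, with invariant factors (1,1,1,1,1,1).

From H_k ≅ ker(∂_k) / im(∂_{k+1}) we obtain:

  H_0: rank C_0 − rank ∂_1 = 6 − 5 = 1, and the invariant factors of ∂_1 are all 1, so H_0 = Z.
  H_1: rank ker ∂_1 − rank ∂_2 = (12 − 5) − 6 = 1, and the invariant factors of ∂_2 are all 1, so H_1 = Z.
  H_2: rank ker ∂_2 − rank ∂_3 = (6 − 6) − 0 = 0, and there is no ∂_3, so H_2 = 0.

(K is a triangulation of the cylinder S^1 x I.)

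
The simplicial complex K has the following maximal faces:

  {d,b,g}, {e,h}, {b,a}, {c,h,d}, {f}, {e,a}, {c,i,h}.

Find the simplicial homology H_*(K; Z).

H_0 ≅ Z^2,  H_1 ≅ Z,  H_2 = 0.

Take the total order a < b < c < d < e < f < g < h < i on the vertex set. Then K (dimension 2) consists of the simplices:

  0-simplices (9): a, b, c, d, e, f, g, h, i
  1-simplices (11): ab, ae, bd, bg, cd, ch, ci, dg, dh, eh, hi
  2-simplices (3): bdg, cdh, chi

so the chain groups are C_0 ≅ Z^9, C_1 ≅ Z^11, C_2 ≅ Z^3.

∂_1: C_1 → C_0 maps an edge to its endpoints' difference, ∂[p,q] = q − p.
The resulting 9×11 matrix has rank 7, and its Smith normal form has invariant factors (1,1,1,1,1,1,1).

Boundary ∂_2: C_2 → C_1 sends each 2-simplex [p,q,r] to [q,r] − [p,r] + [p,q]. For instance
  ∂chi = hi − ci + ch,
  ∂cdh = dh − ch + cd.
This gives a 11×3 integer matrix of rank 3; reducing to Smith normal form yields diagonal entries (1,1,1).

Computing H_k = (kernel of ∂_k) / (image of ∂_{k+1}):

  H_0: rank C_0 − rank ∂_1 = 9 − 7 = 2, and the invariant factors of ∂_1 are all 1, so H_0 = Z^2.
  H_1: rank ker ∂_1 − rank ∂_2 = (11 − 7) − 3 = 1, and the invariant factors of ∂_2 are all 1, so H_1 = Z.
  H_2: rank ker ∂_2 − rank ∂_3 = (3 − 3) − 0 = 0, and there is no ∂_3, so H_2 = 0.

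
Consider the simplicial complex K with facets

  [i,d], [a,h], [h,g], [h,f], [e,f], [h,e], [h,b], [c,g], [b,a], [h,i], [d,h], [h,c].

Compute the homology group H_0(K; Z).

Fix the vertex order a < b < c < d < e < f < g < h < i and write every simplex with vertices in increasing order. Then dim K = 1 and the simplices of K are:

  0-simplices (9): a, b, c, d, e, f, g, h, i
  1-simplices (12): ab, ah, bh, cg, ch, dh, di, ef, eh, fh, gh, hi

Hence C_0 ≅ Z^9, C_1 ≅ Z^12.

∂_1: C_1 → C_0 is given by ∂[p,q] = [q] − [p].
As a 9×12 matrix over Z this has rank 8, with invariant factors (1,1,1,1,1,1,1,1).

Computing H_k = (kernel of ∂_k) / (image of ∂_{k+1}):

  H_0: rank C_0 − rank ∂_1 = 9 − 8 = 1, and the invariant factors of ∂_1 are all 1, so H_0 = Z.

H_0 = Z.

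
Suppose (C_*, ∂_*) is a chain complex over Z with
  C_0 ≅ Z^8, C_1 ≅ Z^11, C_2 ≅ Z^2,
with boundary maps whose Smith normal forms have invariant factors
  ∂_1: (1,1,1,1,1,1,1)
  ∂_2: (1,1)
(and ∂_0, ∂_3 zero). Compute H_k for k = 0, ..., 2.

H_0 ≅ Z,  H_1 ≅ Z^2,  H_2 = 0.

H_0: b_0 = 8 − 0 − 7 = 1; torsion from ∂_1 factors > 1: none. So H_0 ≅ Z.
H_1: b_1 = 11 − 7 − 2 = 2; torsion from ∂_2 factors > 1: none. So H_1 ≅ Z^2.
H_2: b_2 = 2 − 2 − 0 = 0; torsion from ∂_3 factors > 1: none. So H_2 ≅ 0.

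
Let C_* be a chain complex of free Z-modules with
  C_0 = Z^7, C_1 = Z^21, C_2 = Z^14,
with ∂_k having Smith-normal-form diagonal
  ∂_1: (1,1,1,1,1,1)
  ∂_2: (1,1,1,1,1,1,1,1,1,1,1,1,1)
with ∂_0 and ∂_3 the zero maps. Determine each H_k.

H_0: b_0 = 7 − 0 − 6 = 1; torsion from ∂_1 factors > 1: none. So H_0 ≅ Z.
H_1: b_1 = 21 − 6 − 13 = 2; torsion from ∂_2 factors > 1: none. So H_1 ≅ Z^2.
H_2: b_2 = 14 − 13 − 0 = 1; torsion from ∂_3 factors > 1: none. So H_2 ≅ Z.

H_0 ≅ Z,  H_1 ≅ Z^2,  H_2 ≅ Z.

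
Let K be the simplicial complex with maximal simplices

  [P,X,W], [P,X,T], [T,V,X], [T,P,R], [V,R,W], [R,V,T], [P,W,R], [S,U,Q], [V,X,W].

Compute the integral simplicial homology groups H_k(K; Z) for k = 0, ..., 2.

Fix the vertex order P < Q < R < S < T < U < V < W < X and write every simplex with vertices in increasing order. Then dim K = 2 and the simplices of K are:

  0-simplices (9): P, Q, R, S, T, U, V, W, X
  1-simplices (15): PR, PT, PW, PX, QS, QU, RT, RV, RW, SU, TV, TX, VW, VX, WX
  2-simplices (9): PRT, PRW, PTX, PWX, QSU, RTV, RVW, TVX, VWX

giving chain groups C_0 ≅ Z^9, C_1 ≅ Z^15, C_2 ≅ Z^9.

The boundary map ∂_1: C_1 → C_0 sends each edge [p,q] (with p < q) to q − p.
As a 9×15 matrix over Z this has rank 7, with invariant factors (1,1,1,1,1,1,1).

The boundary map ∂_2: C_2 → C_1 acts by ∂[p,q,r] = [q,r] − [p,r] + [p,q]. For instance
  ∂RTV = TV − RV + RT,
  ∂VWX = WX − VX + VW.
The resulting 15×9 matrix has rank 8, and its Smith normal form has invariant factors (1,1,1,1,1,1,1,1).

Computing H_k = (kernel of ∂_k) / (image of ∂_{k+1}):

  H_0: rank C_0 − rank ∂_1 = 9 − 7 = 2, and the invariant factors of ∂_1 are all 1, so H_0 = Z^2.
  H_1: rank ker ∂_1 − rank ∂_2 = (15 − 7) − 8 = 0, and the invariant factors of ∂_2 are all 1, so H_1 = 0.
  H_2: rank ker ∂_2 − rank ∂_3 = (9 − 8) − 0 = 1, and there is no ∂_3, so H_2 = Z.

H_0 ≅ Z^2,  H_1 = 0,  H_2 ≅ Z.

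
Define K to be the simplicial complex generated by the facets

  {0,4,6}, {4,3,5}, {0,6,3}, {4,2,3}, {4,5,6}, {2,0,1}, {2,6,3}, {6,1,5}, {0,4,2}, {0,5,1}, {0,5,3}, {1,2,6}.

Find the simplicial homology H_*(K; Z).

Order the vertices as 0 < 1 < 2 < 3 < 4 < 5 < 6. Listing each simplex with vertices in this order, K has dimension 2 with simplices:

  0-simplices (7): [0], [1], [2], [3], [4], [5], [6]
  1-simplices (18): [0,1], [0,2], [0,3], [0,4], [0,5], [0,6], [1,2], [1,5], [1,6], [2,3], [2,4], [2,6], [3,4], [3,5], [3,6], [4,5], [4,6], [5,6]
  2-simplices (12): [0,1,2], [0,1,5], [0,2,4], [0,3,5], [0,3,6], [0,4,6], [1,2,6], [1,5,6], [2,3,4], [2,3,6], [3,4,5], [4,5,6]

Hence C_0 ≅ Z^7, C_1 ≅ Z^18, C_2 ≅ Z^12.

Boundary ∂_1: C_1 → C_0 sends each edge [p,q] (with p < q) to q − p. For instance
  ∂[0,6] = [6] − [0].
The resulting 7×18 matrix has rank 6, and its Smith normal form has invariant factors (1,1,1,1,1,1).

The boundary map ∂_2: C_2 → C_1 sends each 2-simplex [p,q,r] to [q,r] − [p,r] + [p,q]. For instance
  ∂[0,1,2] = [1,2] − [0,2] + [0,1],
  ∂[0,4,6] = [4,6] − [0,6] + [0,4].
As a 18×12 matrix over Z this has rank 12, with invariant factors (1,1,1,1,1,1,1,1,1,1,1,2).

Reading off H_k = ker ∂_k / im ∂_{k+1}:

  H_0: rank C_0 − rank ∂_1 = 7 − 6 = 1, and the invariant factors of ∂_1 are all 1, so H_0 ≅ Z.
  H_1: rank ker ∂_1 − rank ∂_2 = (18 − 6) − 12 = 0, and ∂_2 has invariant factor 2 > 1, so H_1 ≅ Z/2.
  H_2: rank ker ∂_2 − rank ∂_3 = (12 − 12) − 0 = 0, and there is no ∂_3, so H_2 ≅ 0.

H_0 ≅ Z,  H_1 ≅ Z/2,  H_2 = 0.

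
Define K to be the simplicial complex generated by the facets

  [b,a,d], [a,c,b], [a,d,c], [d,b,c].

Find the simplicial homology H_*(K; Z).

H_0 = Z,  H_1 = 0,  H_2 = Z.

We work with the vertex ordering a < b < c < d. The simplices of K, each written with vertices in increasing order, are:

  0-simplices (4): a, b, c, d
  1-simplices (6): ab, ac, ad, bc, bd, cd
  2-simplices (4): abc, abd, acd, bcd

so the chain groups are C_0 ≅ Z^4, C_1 ≅ Z^6, C_2 ≅ Z^4.

The boundary map ∂_1: C_1 → C_0 is given by ∂[p,q] = [q] − [p]. For instance
  ∂bd = d − b.
As a 4×6 matrix over Z this has rank 3, with invariant factors (1,1,1).

The boundary map ∂_2: C_2 → C_1 acts by ∂[p,q,r] = [q,r] − [p,r] + [p,q]. For instance
  ∂acd = cd − ad + ac,
  ∂abd = bd − ad + ab.
This gives a 6×4 integer matrix of rank 3; reducing to Smith normal form yields diagonal entries (1,1,1).

Computing H_k = (kernel of ∂_k) / (image of ∂_{k+1}):

  H_0: rank C_0 − rank ∂_1 = 4 − 3 = 1, and the invariant factors of ∂_1 are all 1, so H_0 = Z.
  H_1: rank ker ∂_1 − rank ∂_2 = (6 − 3) − 3 = 0, and the invariant factors of ∂_2 are all 1, so H_1 = 0.
  H_2: rank ker ∂_2 − rank ∂_3 = (4 − 3) − 0 = 1, and there is no ∂_3, so H_2 = Z.

As a check, the Euler characteristic is 4 − 6 + 4 = 2, which agrees with 1 − 0 + 1 = 2.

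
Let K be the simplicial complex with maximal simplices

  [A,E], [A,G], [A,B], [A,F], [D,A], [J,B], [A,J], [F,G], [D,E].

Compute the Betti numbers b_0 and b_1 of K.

We work with the vertex ordering A < B < D < E < F < G < J. The simplices of K, each written with vertices in increasing order, are:

  0-simplices (7): A, B, D, E, F, G, J
  1-simplices (9): AB, AD, AE, AF, AG, AJ, BJ, DE, FG

Hence C_0 ≅ Z^7, C_1 ≅ Z^9.

∂_1: C_1 → C_0 maps an edge to its endpoints' difference, ∂[p,q] = q − p. For instance
  ∂BJ = J − B.
The 7×9 boundary matrix has rank 6 and Smith normal form diag(1,1,1,1,1,1).

Reading off H_k = ker ∂_k / im ∂_{k+1}:

  H_0: rank C_0 − rank ∂_1 = 7 − 6 = 1, and the invariant factors of ∂_1 are all 1, so H_0 = Z.
  H_1: rank ker ∂_1 − rank ∂_2 = (9 − 6) − 0 = 3, and there is no ∂_2, so H_1 = Z^3.

As a check, the Euler characteristic is 7 − 9 = -2, which agrees with 1 − 3 = -2.

Hence the Betti numbers are b_0 = 1, b_1 = 3.

b_0 = 1, b_1 = 3.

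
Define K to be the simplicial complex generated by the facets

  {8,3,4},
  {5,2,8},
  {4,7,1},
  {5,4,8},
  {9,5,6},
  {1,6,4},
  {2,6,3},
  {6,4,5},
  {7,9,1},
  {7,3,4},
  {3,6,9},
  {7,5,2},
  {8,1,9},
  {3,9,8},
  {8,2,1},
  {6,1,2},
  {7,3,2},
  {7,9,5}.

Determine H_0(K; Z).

Take the total order 1 < 2 < 3 < 4 < 5 < 6 < 7 < 8 < 9 on the vertex set. Then K (dimension 2) consists of the simplices:

  0-simplices (9): [1], [2], [3], [4], [5], [6], [7], [8], [9]
  1-simplices (27): (27 of them)
  2-simplices (18): [1,2,6], [1,2,8], [1,4,6], [1,4,7], [1,7,9], [1,8,9], [2,3,6], [2,3,7], [2,5,7], [2,5,8], [3,4,7], [3,4,8], [3,6,9], [3,8,9], [4,5,6], [4,5,8], [5,6,9], [5,7,9]

giving chain groups C_0 ≅ Z^9, C_1 ≅ Z^27, C_2 ≅ Z^18.

Boundary ∂_1: C_1 → C_0 sends each edge [p,q] (with p < q) to q − p.
This gives a 9×27 integer matrix of rank 8; reducing to Smith normal form yields diagonal entries (1,1,1,1,1,1,1,1).

The boundary map ∂_2: C_2 → C_1 sends each 2-simplex [p,q,r] to [q,r] − [p,r] + [p,q]. For instance
  ∂[1,4,7] = [4,7] − [1,7] + [1,4],
  ∂[1,4,6] = [4,6] − [1,6] + [1,4].
The 27×18 boundary matrix has rank 17 and Smith normal form diag(1,1,1,1,1,1,1,1,1,1,1,1,1,1,1,1,1).

Computing H_k = (kernel of ∂_k) / (image of ∂_{k+1}):

  H_0: rank C_0 − rank ∂_1 = 9 − 8 = 1, and the invariant factors of ∂_1 are all 1, so H_0 = Z.

H_0 = Z.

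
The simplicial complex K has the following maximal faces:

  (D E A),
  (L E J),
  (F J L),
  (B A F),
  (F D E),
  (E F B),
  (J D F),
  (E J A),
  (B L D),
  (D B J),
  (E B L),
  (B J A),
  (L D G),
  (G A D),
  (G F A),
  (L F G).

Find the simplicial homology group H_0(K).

Order the vertices as A < B < D < E < F < G < J < L. Listing each simplex with vertices in this order, K has dimension 2 with simplices:

  0-simplices (8): A, B, D, E, F, G, J, L
  1-simplices (24): AB, AD, AE, AF, AG, AJ, BD, BE, BF, BJ, BL, DE, DF, DG, DJ, DL, EF, EJ, EL, FG, FJ, FL, GL, JL
  2-simplices (16): ABF, ABJ, ADE, ADG, AEJ, AFG, BDJ, BDL, BEF, BEL, DEF, DFJ, DGL, EJL, FGL, FJL

giving chain groups C_0 ≅ Z^8, C_1 ≅ Z^24, C_2 ≅ Z^16.

Boundary ∂_1: C_1 → C_0 is given by ∂[p,q] = [q] − [p].
The 8×24 boundary matrix has rank 7 and Smith normal form diag(1,1,1,1,1,1,1).

Boundary ∂_2: C_2 → C_1 maps a triangle to the signed sum of its edges. For instance
  ∂EJL = JL − EL + EJ,
  ∂BEL = EL − BL + BE.
As a 24×16 matrix over Z this has rank 15, with invariant factors (1,1,1,1,1,1,1,1,1,1,1,1,1,1,1).

Reading off H_k = ker ∂_k / im ∂_{k+1}:

  H_0: rank C_0 − rank ∂_1 = 8 − 7 = 1, and the invariant factors of ∂_1 are all 1, so H_0 = Z.

H_0 = Z.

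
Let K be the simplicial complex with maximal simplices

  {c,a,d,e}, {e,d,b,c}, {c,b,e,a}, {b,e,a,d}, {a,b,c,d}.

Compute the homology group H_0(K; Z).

Fix the vertex order a < b < c < d < e and write every simplex with vertices in increasing order. Then dim K = 3 and the simplices of K are:

  0-simplices (5): a, b, c, d, e
  1-simplices (10): ab, ac, ad, ae, bc, bd, be, cd, ce, de
  2-simplices (10): abc, abd, abe, acd, ace, ade, bcd, bce, bde, cde
  3-simplices (5): abcd, abce, abde, acde, bcde

Hence C_0 ≅ Z^5, C_1 ≅ Z^10, C_2 ≅ Z^10, C_3 ≅ Z^5.

Boundary ∂_1: C_1 → C_0 maps an edge to its endpoints' difference, ∂[p,q] = q − p. For instance
  ∂ce = e − c.
The resulting 5×10 matrix has rank 4, and its Smith normal form has invariant factors (1,1,1,1).

∂_2: C_2 → C_1 acts by ∂[p,q,r] = [q,r] − [p,r] + [p,q]. For instance
  ∂abd = bd − ad + ab,
  ∂cde = de − ce + cd.
The resulting 10×10 matrix has rank 6, and its Smith normal form has invariant factors (1,1,1,1,1,1).

Boundary ∂_3: C_3 → C_2 sends each 3-simplex σ to the alternating sum Σ_i (−1)^i (σ with its i-th vertex removed). For instance
  ∂bcde = cde − bde + bce − bcd,
  ∂abce = bce − ace + abe − abc.
This gives a 10×5 integer matrix of rank 4; reducing to Smith normal form yields diagonal entries (1,1,1,1).

From H_k ≅ ker(∂_k) / im(∂_{k+1}) we obtain:

  H_0: rank C_0 − rank ∂_1 = 5 − 4 = 1, and the invariant factors of ∂_1 are all 1, so H_0 ≅ Z.

H_0 ≅ Z.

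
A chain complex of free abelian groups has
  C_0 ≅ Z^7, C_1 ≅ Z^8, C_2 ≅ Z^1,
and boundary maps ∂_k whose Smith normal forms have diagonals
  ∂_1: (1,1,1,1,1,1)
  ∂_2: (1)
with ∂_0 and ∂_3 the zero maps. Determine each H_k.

H_0: b_0 = 7 − 0 − 6 = 1; torsion from ∂_1 factors > 1: none. So H_0 = Z.
H_1: b_1 = 8 − 6 − 1 = 1; torsion from ∂_2 factors > 1: none. So H_1 = Z.
H_2: b_2 = 1 − 1 − 0 = 0; torsion from ∂_3 factors > 1: none. So H_2 = 0.

H_0 = Z,  H_1 = Z,  H_2 = 0.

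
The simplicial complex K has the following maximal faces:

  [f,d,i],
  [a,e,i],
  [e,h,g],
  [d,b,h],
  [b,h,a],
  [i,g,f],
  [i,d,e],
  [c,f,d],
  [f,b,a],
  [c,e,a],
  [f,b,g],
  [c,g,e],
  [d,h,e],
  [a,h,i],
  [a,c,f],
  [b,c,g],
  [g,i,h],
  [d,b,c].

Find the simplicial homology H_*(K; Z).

H_0 ≅ Z,  H_1 ≅ Z ⊕ Z/2,  H_2 = 0.

Take the total order a < b < c < d < e < f < g < h < i on the vertex set. Then K (dimension 2) consists of the simplices:

  0-simplices (9): a, b, c, d, e, f, g, h, i
  1-simplices (27): ab, ac, ae, af, ah, ai, bc, bd, bf, bg, bh, cd, ce, cf, cg, de, df, dh, di, eg, eh, ei, fg, fi, gh, gi, hi
  2-simplices (18): abf, abh, ace, acf, aei, ahi, bcd, bcg, bdh, bfg, cdf, ceg, deh, dei, dfi, egh, fgi, ghi

Hence C_0 ≅ Z^9, C_1 ≅ Z^27, C_2 ≅ Z^18.

∂_1: C_1 → C_0 maps an edge to its endpoints' difference, ∂[p,q] = q − p. For instance
  ∂bf = f − b.
The 9×27 boundary matrix has rank 8 and Smith normal form diag(1,1,1,1,1,1,1,1).

∂_2: C_2 → C_1 maps a triangle to the signed sum of its edges. For instance
  ∂fgi = gi − fi + fg,
  ∂abf = bf − af + ab.
The resulting 27×18 matrix has rank 18, and its Smith normal form has invariant factors (1,1,1,1,1,1,1,1,1,1,1,1,1,1,1,1,1,2).

Computing H_k = (kernel of ∂_k) / (image of ∂_{k+1}):

  H_0: rank C_0 − rank ∂_1 = 9 − 8 = 1, and the invariant factors of ∂_1 are all 1, so H_0 ≅ Z.
  H_1: rank ker ∂_1 − rank ∂_2 = (27 − 8) − 18 = 1, and ∂_2 has invariant factor 2 > 1, so H_1 ≅ Z ⊕ Z/2.
  H_2: rank ker ∂_2 − rank ∂_3 = (18 − 18) − 0 = 0, and there is no ∂_3, so H_2 ≅ 0.

(K is a triangulation of the Klein bottle.)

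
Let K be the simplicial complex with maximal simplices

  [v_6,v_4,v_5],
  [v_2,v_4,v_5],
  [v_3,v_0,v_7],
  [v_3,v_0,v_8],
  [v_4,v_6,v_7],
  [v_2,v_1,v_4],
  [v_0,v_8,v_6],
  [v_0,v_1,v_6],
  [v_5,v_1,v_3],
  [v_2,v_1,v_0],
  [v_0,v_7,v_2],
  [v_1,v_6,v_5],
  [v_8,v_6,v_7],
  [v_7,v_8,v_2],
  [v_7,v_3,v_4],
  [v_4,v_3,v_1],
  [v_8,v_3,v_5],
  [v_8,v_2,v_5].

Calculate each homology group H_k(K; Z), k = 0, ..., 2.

Order the vertices as v_0 < v_1 < v_2 < v_3 < v_4 < v_5 < v_6 < v_7 < v_8. Listing each simplex with vertices in this order, K has dimension 2 with simplices:

  0-simplices (9): [v_0], [v_1], [v_2], [v_3], [v_4], [v_5], [v_6], [v_7], [v_8]
  1-simplices (27): (27 of them)
  2-simplices (18): (18 of them)

so the chain groups are C_0 ≅ Z^9, C_1 ≅ Z^27, C_2 ≅ Z^18.

Boundary ∂_1: C_1 → C_0 maps an edge to its endpoints' difference, ∂[p,q] = q − p. For instance
  ∂[v_4,v_7] = [v_7] − [v_4].
As a 9×27 matrix over Z this has rank 8, with invariant factors (1,1,1,1,1,1,1,1).

Boundary ∂_2: C_2 → C_1 maps a triangle to the signed sum of its edges. For instance
  ∂[v_1,v_3,v_4] = [v_3,v_4] − [v_1,v_4] + [v_1,v_3],
  ∂[v_0,v_3,v_7] = [v_3,v_7] − [v_0,v_7] + [v_0,v_3].
The 27×18 boundary matrix has rank 18 and Smith normal form diag(1,1,1,1,1,1,1,1,1,1,1,1,1,1,1,1,1,2).

Reading off H_k = ker ∂_k / im ∂_{k+1}:

  H_0: rank C_0 − rank ∂_1 = 9 − 8 = 1, and the invariant factors of ∂_1 are all 1, so H_0 = Z.
  H_1: rank ker ∂_1 − rank ∂_2 = (27 − 8) − 18 = 1, and ∂_2 has invariant factor 2 > 1, so H_1 = Z ⊕ Z/2Z.
  H_2: rank ker ∂_2 − rank ∂_3 = (18 − 18) − 0 = 0, and there is no ∂_3, so H_2 = 0.

H_0 ≅ Z,  H_1 ≅ Z ⊕ Z/2Z,  H_2 = 0.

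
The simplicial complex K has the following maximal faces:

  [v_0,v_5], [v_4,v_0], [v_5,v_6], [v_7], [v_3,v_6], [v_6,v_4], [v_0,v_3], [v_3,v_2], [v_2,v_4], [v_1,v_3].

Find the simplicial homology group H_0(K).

H_0 = Z^2.

We work with the vertex ordering v_0 < v_1 < v_2 < v_3 < v_4 < v_5 < v_6 < v_7. The simplices of K, each written with vertices in increasing order, are:

  0-simplices (8): [v_0], [v_1], [v_2], [v_3], [v_4], [v_5], [v_6], [v_7]
  1-simplices (9): [v_0,v_3], [v_0,v_4], [v_0,v_5], [v_1,v_3], [v_2,v_3], [v_2,v_4], [v_3,v_6], [v_4,v_6], [v_5,v_6]

Hence C_0 ≅ Z^8, C_1 ≅ Z^9.

Boundary ∂_1: C_1 → C_0 maps an edge to its endpoints' difference, ∂[p,q] = q − p. For instance
  ∂[v_0,v_4] = [v_4] − [v_0].
The 8×9 boundary matrix has rank 6 and Smith normal form diag(1,1,1,1,1,1).

Reading off H_k = ker ∂_k / im ∂_{k+1}:

  H_0: rank C_0 − rank ∂_1 = 8 − 6 = 2, and the invariant factors of ∂_1 are all 1, so H_0 ≅ Z^2.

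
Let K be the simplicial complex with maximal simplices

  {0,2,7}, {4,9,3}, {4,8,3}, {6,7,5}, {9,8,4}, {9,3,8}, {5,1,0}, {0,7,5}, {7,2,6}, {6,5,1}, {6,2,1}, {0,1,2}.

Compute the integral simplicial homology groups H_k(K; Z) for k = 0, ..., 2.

K has 10 vertices, 18 edges, 12 triangles.
rank ∂_0 = 0, rank ∂_1 = 8 ⇒ b_0 = 10 − 0 − 8 = 2; all invariant factors of ∂_1 are 1 so no torsion. So H_0 = Z^2.
rank ∂_1 = 8, rank ∂_2 = 10 ⇒ b_1 = 18 − 8 − 10 = 0; all invariant factors of ∂_2 are 1 so no torsion. So H_1 = 0.
rank ∂_2 = 10, rank ∂_3 = 0 ⇒ b_2 = 12 − 10 − 0 = 2. So H_2 = Z^2.

H_0 ≅ Z^2,  H_1 = 0,  H_2 ≅ Z^2.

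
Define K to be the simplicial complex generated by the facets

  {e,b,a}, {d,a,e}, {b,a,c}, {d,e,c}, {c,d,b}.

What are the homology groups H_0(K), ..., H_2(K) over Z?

H_0 ≅ Z,  H_1 ≅ Z,  H_2 = 0.

We work with the vertex ordering a < b < c < d < e. The simplices of K, each written with vertices in increasing order, are:

  0-simplices (5): a, b, c, d, e
  1-simplices (10): ab, ac, ad, ae, bc, bd, be, cd, ce, de
  2-simplices (5): abc, abe, ade, bcd, cde

so the chain groups are C_0 ≅ Z^5, C_1 ≅ Z^10, C_2 ≅ Z^5.

Boundary ∂_1: C_1 → C_0 is given by ∂[p,q] = [q] − [p]. For instance
  ∂ad = d − a.
As a 5×10 matrix over Z this has rank 4, with invariant factors (1,1,1,1).

The boundary map ∂_2: C_2 → C_1 maps a triangle to the signed sum of its edges. For instance
  ∂bcd = cd − bd + bc,
  ∂abe = be − ae + ab.
As a 10×5 matrix over Z this has rank 5, with invariant factors (1,1,1,1,1).

Computing H_k = (kernel of ∂_k) / (image of ∂_{k+1}):

  H_0: rank C_0 − rank ∂_1 = 5 − 4 = 1, and the invariant factors of ∂_1 are all 1, so H_0 = Z.
  H_1: rank ker ∂_1 − rank ∂_2 = (10 − 4) − 5 = 1, and the invariant factors of ∂_2 are all 1, so H_1 = Z.
  H_2: rank ker ∂_2 − rank ∂_3 = (5 − 5) − 0 = 0, and there is no ∂_3, so H_2 = 0.

As a check, the Euler characteristic is 5 − 10 + 5 = 0, which agrees with 1 − 1 + 0 = 0.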